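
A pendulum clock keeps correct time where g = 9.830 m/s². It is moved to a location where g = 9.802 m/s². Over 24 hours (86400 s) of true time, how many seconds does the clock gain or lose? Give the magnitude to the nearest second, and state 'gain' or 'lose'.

The clock's period scales as T ∝ 1/√g, so T'/T = √(9.830/9.802) = 1.00143.
In 86400 s of true time the clock registers 86400/1.00143 = 86276.9 s, so it loses 123 s.

lose 123 s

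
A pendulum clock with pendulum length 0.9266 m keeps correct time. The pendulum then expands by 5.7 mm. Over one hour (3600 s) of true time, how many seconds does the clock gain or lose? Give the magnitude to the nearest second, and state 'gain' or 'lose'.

lose 11 s

T ∝ √L, so T'/T = √(0.93230/0.9266) = 1.00307.
In 3600 s of true time the clock registers 3600/1.00307 = 3589.0 s, so it loses 11 s.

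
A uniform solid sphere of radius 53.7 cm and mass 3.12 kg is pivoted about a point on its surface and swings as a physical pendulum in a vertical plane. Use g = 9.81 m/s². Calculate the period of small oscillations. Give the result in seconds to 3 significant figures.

1.74 s

I_cm = (2/5)mr² = 0.3599 kg·m². The pivot is at distance d = 0.537 m from the centre of mass.
By the parallel-axis theorem, I = I_cm + md² = 0.3599 + 0.8997 = 1.260 kg·m².
T = 2π√(I/(mgd)) = 2π√(1.260/(3.12 × 9.81 × 0.537)) = 1.74 s.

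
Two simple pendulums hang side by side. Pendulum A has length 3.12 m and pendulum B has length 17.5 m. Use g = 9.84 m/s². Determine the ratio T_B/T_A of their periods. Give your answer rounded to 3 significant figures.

T ∝ √L, so T_B/T_A = √(L_B/L_A) = √(17.5/3.12) = 2.37.

2.37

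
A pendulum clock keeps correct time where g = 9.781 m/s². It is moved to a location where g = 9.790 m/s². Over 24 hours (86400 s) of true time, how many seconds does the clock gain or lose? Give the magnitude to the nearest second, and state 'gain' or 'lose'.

The clock's period scales as T ∝ 1/√g, so T'/T = √(9.781/9.790) = 0.999540.
In 86400 s of true time the clock registers 86400/0.999540 = 86439.7 s, so it gains 40 s.

gain 40 s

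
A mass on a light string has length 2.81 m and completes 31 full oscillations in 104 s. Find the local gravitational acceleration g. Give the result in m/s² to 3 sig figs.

T = 104/31 = 3.355 s.
From T = 2π√(L/g), g = 4π²L/T² = 4π² × 2.81/3.355² = 9.86 m/s².

9.86 m/s²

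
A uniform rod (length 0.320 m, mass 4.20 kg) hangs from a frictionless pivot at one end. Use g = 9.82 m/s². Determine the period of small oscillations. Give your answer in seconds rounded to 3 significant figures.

For a physical pendulum T = 2π√(I/(mgd)), with d = 0.1600 m from pivot to centre of mass.
I_cm = mL²/12 = 4.20 × 0.320²/12 = 0.03584 kg·m²; I = I_cm + md² = 0.03584 + 4.20 × 0.1600² = 0.1434 kg·m².
T = 2π√(0.1434/(4.20 × 9.82 × 0.1600)) = 0.926 s.

0.926 s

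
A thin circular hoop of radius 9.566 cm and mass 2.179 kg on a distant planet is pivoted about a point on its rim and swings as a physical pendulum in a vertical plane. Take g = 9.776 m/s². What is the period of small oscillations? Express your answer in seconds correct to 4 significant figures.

0.8790 s

I_cm = mr² = 0.019940 kg·m². The pivot is at distance d = 0.09566 m from the centre of mass.
By the parallel-axis theorem, I = I_cm + md² = 0.019940 + 0.019940 = 0.039879 kg·m².
T = 2π√(I/(mgd)) = 2π√(0.039879/(2.179 × 9.776 × 0.09566)) = 0.8790 s.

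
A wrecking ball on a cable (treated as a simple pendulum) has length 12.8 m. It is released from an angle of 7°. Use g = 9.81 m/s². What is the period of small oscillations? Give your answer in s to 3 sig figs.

T = 2π√(L/g) = 2π√(12.8/9.81) = 2π × 1.142 = 7.18 s.

7.18 s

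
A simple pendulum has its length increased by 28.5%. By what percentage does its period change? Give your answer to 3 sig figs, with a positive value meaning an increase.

T ∝ √L, so T'/T = √(1.285) = 1.134.
Percentage change in T = (1.134 − 1) × 100% = 13.4%.

13.4%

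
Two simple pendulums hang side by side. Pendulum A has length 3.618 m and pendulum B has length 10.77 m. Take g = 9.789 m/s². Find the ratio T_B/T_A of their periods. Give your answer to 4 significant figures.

1.725

T ∝ √L, so T_B/T_A = √(L_B/L_A) = √(10.77/3.618) = 1.725.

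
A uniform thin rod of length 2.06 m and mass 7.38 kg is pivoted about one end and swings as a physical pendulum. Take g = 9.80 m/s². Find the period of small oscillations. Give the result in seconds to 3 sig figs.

2.35 s

For a physical pendulum T = 2π√(I/(mgd)), with d = 1.030 m from pivot to centre of mass.
I_cm = mL²/12 = 7.38 × 2.06²/12 = 2.610 kg·m²; I = I_cm + md² = 2.610 + 7.38 × 1.030² = 10.44 kg·m².
T = 2π√(10.44/(7.38 × 9.80 × 1.030)) = 2.35 s.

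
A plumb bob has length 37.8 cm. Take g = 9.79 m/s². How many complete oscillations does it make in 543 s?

T = 2π√(L/g) = 2π√(0.378/9.79) = 1.235 s.
Number of complete oscillations = ⌊543/1.235⌋ = ⌊439.8⌋ = 439.

439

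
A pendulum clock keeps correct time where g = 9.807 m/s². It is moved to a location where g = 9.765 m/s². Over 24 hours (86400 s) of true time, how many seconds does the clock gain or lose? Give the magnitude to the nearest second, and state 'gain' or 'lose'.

The clock's period scales as T ∝ 1/√g, so T'/T = √(9.807/9.765) = 1.00215.
In 86400 s of true time the clock registers 86400/1.00215 = 86214.8 s, so it loses 185 s.

lose 185 s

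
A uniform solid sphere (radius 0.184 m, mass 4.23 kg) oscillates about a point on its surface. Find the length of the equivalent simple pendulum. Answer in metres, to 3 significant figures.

The equivalent simple-pendulum length is L_eq = I/(md), where I is about the pivot and d = 0.1840 m.
I_cm = (2/5)mR² = 0.05728 kg·m², so I = I_cm + md² = 0.05728 + 0.1432 = 0.2005 kg·m².
L_eq = 0.2005/(4.23 × 0.1840) = 0.258 m.

0.258 m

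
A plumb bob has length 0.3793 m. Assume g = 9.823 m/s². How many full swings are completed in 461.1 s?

T = 2π√(L/g) = 2π√(0.3793/9.823) = 1.2347 s.
Number of complete oscillations = ⌊461.1/1.2347⌋ = ⌊373.46⌋ = 373.

373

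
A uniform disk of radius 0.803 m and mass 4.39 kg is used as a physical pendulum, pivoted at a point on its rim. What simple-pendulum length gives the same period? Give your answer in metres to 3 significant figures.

1.20 m

The equivalent simple-pendulum length is L_eq = I/(md), where I is about the pivot and d = 0.8030 m.
I_cm = ½mR² = 1.415 kg·m², so I = I_cm + md² = 1.415 + 2.831 = 4.246 kg·m².
L_eq = 4.246/(4.39 × 0.8030) = 1.20 m.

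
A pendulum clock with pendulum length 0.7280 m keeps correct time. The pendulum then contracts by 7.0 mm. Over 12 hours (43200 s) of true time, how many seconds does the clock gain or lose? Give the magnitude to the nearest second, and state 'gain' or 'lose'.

T ∝ √L, so T'/T = √(0.72100/0.7280) = 0.995181.
In 43200 s of true time the clock registers 43200/0.995181 = 43409.2 s, so it gains 209 s.

gain 209 s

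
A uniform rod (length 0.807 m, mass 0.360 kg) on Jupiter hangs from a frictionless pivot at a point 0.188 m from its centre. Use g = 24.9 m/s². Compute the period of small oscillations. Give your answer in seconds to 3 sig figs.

For a physical pendulum T = 2π√(I/(mgd)), with d = 0.1880 m from pivot to centre of mass.
I_cm = mL²/12 = 0.360 × 0.807²/12 = 0.01954 kg·m²; I = I_cm + md² = 0.01954 + 0.360 × 0.1880² = 0.03226 kg·m².
T = 2π√(0.03226/(0.360 × 24.9 × 0.1880)) = 0.869 s.

0.869 s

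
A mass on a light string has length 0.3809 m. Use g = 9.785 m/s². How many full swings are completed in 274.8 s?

221

T = 2π√(L/g) = 2π√(0.3809/9.785) = 1.2397 s.
Number of complete oscillations = ⌊274.8/1.2397⌋ = ⌊221.67⌋ = 221.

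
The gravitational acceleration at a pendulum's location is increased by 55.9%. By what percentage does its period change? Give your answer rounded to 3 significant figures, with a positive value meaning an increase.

T ∝ 1/√g, so T'/T = 1/√(1.559) = 0.8009.
Percentage change in T = (0.8009 − 1) × 100% = -19.9%.

-19.9%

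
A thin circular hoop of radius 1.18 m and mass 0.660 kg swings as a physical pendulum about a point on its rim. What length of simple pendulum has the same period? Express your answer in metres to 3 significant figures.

The equivalent simple-pendulum length is L_eq = I/(md), where I is about the pivot and d = 1.180 m.
I_cm = mR² = 0.9190 kg·m², so I = I_cm + md² = 0.9190 + 0.9190 = 1.838 kg·m².
L_eq = 1.838/(0.660 × 1.180) = 2.36 m.

2.36 m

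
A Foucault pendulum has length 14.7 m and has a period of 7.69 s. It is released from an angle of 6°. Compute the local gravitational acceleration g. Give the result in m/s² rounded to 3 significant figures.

9.81 m/s²

From T = 2π√(L/g), g = 4π²L/T² = 4π² × 14.7/7.690² = 9.81 m/s².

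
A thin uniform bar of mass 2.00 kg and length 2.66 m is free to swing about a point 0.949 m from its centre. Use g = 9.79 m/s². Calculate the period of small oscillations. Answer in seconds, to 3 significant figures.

For a physical pendulum T = 2π√(I/(mgd)), with d = 0.9490 m from pivot to centre of mass.
I_cm = mL²/12 = 2.00 × 2.66²/12 = 1.179 kg·m²; I = I_cm + md² = 1.179 + 2.00 × 0.9490² = 2.980 kg·m².
T = 2π√(2.980/(2.00 × 9.79 × 0.9490)) = 2.52 s.

2.52 s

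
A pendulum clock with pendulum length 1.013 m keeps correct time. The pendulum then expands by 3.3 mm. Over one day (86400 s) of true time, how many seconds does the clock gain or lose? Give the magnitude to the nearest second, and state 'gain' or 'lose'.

lose 140 s

T ∝ √L, so T'/T = √(1.01630/1.013) = 1.00163.
In 86400 s of true time the clock registers 86400/1.00163 = 86259.6 s, so it loses 140 s.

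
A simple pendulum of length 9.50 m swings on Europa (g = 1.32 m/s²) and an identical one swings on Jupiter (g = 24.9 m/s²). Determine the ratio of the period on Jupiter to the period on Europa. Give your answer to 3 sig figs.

0.230

T ∝ 1/√g, so T₂/T₁ = √(g₁/g₂) = √(1.32/24.9) = 0.230.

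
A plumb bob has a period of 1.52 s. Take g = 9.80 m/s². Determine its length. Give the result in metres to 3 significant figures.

0.574 m

From T = 2π√(L/g), L = gT²/(4π²) = 9.80 × 1.520²/(4π²) = 0.574 m.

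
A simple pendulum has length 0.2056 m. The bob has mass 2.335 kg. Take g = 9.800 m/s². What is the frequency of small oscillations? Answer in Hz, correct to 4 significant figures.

T = 2π√(L/g) = 2π√(0.2056/9.800) = 0.91008 s, so f = 1/T = 1.099 Hz.

1.099 Hz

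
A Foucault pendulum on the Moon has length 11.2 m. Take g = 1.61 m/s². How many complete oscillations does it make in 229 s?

T = 2π√(L/g) = 2π√(11.2/1.61) = 16.57 s.
Number of complete oscillations = ⌊229/16.57⌋ = ⌊13.82⌋ = 13.

13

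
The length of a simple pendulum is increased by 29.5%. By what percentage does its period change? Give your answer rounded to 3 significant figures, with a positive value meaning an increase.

T ∝ √L, so T'/T = √(1.295) = 1.138.
Percentage change in T = (1.138 − 1) × 100% = 13.8%.

13.8%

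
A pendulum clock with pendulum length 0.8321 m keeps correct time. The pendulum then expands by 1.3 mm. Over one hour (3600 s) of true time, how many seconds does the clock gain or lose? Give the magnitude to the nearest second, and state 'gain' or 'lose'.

T ∝ √L, so T'/T = √(0.83340/0.8321) = 1.00078.
In 3600 s of true time the clock registers 3600/1.00078 = 3597.2 s, so it loses 3 s.

lose 3 s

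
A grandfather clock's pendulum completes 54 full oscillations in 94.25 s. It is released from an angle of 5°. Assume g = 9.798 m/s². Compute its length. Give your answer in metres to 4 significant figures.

0.7561 m

T = 94.25/54 = 1.7454 s.
From T = 2π√(L/g), L = gT²/(4π²) = 9.798 × 1.7454²/(4π²) = 0.7561 m.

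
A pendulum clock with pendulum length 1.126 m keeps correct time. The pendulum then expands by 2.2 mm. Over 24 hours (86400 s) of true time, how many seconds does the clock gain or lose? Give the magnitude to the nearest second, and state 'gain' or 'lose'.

lose 84 s

T ∝ √L, so T'/T = √(1.12820/1.126) = 1.00098.
In 86400 s of true time the clock registers 86400/1.00098 = 86315.7 s, so it loses 84 s.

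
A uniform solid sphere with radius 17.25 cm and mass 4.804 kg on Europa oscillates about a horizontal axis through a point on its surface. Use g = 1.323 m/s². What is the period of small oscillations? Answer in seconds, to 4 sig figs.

I_cm = (2/5)mr² = 0.057180 kg·m². The pivot is at distance d = 0.1725 m from the centre of mass.
By the parallel-axis theorem, I = I_cm + md² = 0.057180 + 0.14295 = 0.20013 kg·m².
T = 2π√(I/(mgd)) = 2π√(0.20013/(4.804 × 1.323 × 0.1725)) = 2.684 s.

2.684 s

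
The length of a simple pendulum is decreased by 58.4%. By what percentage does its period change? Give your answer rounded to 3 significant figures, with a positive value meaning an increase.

T ∝ √L, so T'/T = √(0.4160) = 0.6450.
Percentage change in T = (0.6450 − 1) × 100% = -35.5%.

-35.5%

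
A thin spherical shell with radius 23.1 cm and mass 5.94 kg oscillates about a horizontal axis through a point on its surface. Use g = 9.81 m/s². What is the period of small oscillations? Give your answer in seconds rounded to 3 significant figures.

1.24 s

I_cm = (2/3)mr² = 0.2113 kg·m². The pivot is at distance d = 0.231 m from the centre of mass.
By the parallel-axis theorem, I = I_cm + md² = 0.2113 + 0.3170 = 0.5283 kg·m².
T = 2π√(I/(mgd)) = 2π√(0.5283/(5.94 × 9.81 × 0.231)) = 1.24 s.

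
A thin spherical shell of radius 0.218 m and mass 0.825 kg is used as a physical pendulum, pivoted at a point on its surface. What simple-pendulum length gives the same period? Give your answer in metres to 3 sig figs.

0.363 m

The equivalent simple-pendulum length is L_eq = I/(md), where I is about the pivot and d = 0.2180 m.
I_cm = (2/3)mR² = 0.02614 kg·m², so I = I_cm + md² = 0.02614 + 0.03921 = 0.06535 kg·m².
L_eq = 0.06535/(0.825 × 0.2180) = 0.363 m.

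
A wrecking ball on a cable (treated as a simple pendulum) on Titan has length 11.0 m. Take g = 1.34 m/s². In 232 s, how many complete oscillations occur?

12

T = 2π√(L/g) = 2π√(11.0/1.34) = 18.00 s.
Number of complete oscillations = ⌊232/18.00⌋ = ⌊12.89⌋ = 12.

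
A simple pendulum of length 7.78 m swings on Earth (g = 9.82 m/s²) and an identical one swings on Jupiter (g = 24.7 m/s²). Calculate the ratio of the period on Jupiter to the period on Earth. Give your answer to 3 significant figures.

T ∝ 1/√g, so T₂/T₁ = √(g₁/g₂) = √(9.82/24.7) = 0.631.

0.631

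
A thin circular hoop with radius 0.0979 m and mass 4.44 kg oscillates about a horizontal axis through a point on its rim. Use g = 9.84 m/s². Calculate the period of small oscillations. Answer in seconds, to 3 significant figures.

I_cm = mr² = 0.04255 kg·m². The pivot is at distance d = 0.0979 m from the centre of mass.
By the parallel-axis theorem, I = I_cm + md² = 0.04255 + 0.04255 = 0.08511 kg·m².
T = 2π√(I/(mgd)) = 2π√(0.08511/(4.44 × 9.84 × 0.0979)) = 0.886 s.

0.886 s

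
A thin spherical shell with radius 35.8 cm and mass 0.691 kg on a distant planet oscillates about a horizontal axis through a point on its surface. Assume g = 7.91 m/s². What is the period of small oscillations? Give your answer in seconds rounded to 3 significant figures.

I_cm = (2/3)mr² = 0.05904 kg·m². The pivot is at distance d = 0.358 m from the centre of mass.
By the parallel-axis theorem, I = I_cm + md² = 0.05904 + 0.08856 = 0.1476 kg·m².
T = 2π√(I/(mgd)) = 2π√(0.1476/(0.691 × 7.91 × 0.358)) = 1.73 s.

1.73 s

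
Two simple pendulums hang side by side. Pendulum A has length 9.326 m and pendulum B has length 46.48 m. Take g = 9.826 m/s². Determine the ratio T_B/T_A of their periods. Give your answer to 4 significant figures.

2.232

T ∝ √L, so T_B/T_A = √(L_B/L_A) = √(46.48/9.326) = 2.232.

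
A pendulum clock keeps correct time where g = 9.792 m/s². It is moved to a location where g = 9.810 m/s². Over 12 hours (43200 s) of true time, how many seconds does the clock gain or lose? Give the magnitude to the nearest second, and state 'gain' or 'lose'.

The clock's period scales as T ∝ 1/√g, so T'/T = √(9.792/9.810) = 0.999082.
In 43200 s of true time the clock registers 43200/0.999082 = 43239.7 s, so it gains 40 s.

gain 40 s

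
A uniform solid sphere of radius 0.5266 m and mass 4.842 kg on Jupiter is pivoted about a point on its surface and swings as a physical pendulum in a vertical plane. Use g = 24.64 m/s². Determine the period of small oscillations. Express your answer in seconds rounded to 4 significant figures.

I_cm = (2/5)mr² = 0.53709 kg·m². The pivot is at distance d = 0.5266 m from the centre of mass.
By the parallel-axis theorem, I = I_cm + md² = 0.53709 + 1.3427 = 1.8798 kg·m².
T = 2π√(I/(mgd)) = 2π√(1.8798/(4.842 × 24.64 × 0.5266)) = 1.087 s.

1.087 s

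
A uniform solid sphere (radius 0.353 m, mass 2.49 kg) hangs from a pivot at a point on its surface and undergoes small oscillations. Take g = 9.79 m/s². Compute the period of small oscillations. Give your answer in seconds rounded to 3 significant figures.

1.41 s

I_cm = (2/5)mr² = 0.1241 kg·m². The pivot is at distance d = 0.353 m from the centre of mass.
By the parallel-axis theorem, I = I_cm + md² = 0.1241 + 0.3103 = 0.4344 kg·m².
T = 2π√(I/(mgd)) = 2π√(0.4344/(2.49 × 9.79 × 0.353)) = 1.41 s.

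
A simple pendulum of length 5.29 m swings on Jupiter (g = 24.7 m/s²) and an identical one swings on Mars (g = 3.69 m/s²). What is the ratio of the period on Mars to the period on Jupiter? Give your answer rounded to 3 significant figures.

T ∝ 1/√g, so T₂/T₁ = √(g₁/g₂) = √(24.7/3.69) = 2.59.

2.59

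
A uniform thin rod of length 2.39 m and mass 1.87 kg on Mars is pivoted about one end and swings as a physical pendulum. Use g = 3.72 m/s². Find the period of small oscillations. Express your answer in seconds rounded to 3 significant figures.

For a physical pendulum T = 2π√(I/(mgd)), with d = 1.195 m from pivot to centre of mass.
I_cm = mL²/12 = 1.87 × 2.39²/12 = 0.8901 kg·m²; I = I_cm + md² = 0.8901 + 1.87 × 1.195² = 3.561 kg·m².
T = 2π√(3.561/(1.87 × 3.72 × 1.195)) = 4.11 s.

4.11 s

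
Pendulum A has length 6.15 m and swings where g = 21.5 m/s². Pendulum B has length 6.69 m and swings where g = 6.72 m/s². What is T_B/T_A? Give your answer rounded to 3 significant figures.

T = 2π√(L/g), so T_B/T_A = √((L_B/g_B)/(L_A/g_A)) = √((6.69/6.72)/(6.15/21.5)) = 1.87.

1.87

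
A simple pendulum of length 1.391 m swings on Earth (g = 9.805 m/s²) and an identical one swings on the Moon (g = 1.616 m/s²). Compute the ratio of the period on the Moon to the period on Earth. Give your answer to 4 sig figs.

T ∝ 1/√g, so T₂/T₁ = √(g₁/g₂) = √(9.805/1.616) = 2.463.

2.463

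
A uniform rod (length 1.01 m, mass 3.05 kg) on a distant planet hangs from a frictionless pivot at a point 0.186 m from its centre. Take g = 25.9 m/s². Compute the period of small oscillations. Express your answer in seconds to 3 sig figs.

0.990 s

For a physical pendulum T = 2π√(I/(mgd)), with d = 0.1860 m from pivot to centre of mass.
I_cm = mL²/12 = 3.05 × 1.01²/12 = 0.2593 kg·m²; I = I_cm + md² = 0.2593 + 3.05 × 0.1860² = 0.3648 kg·m².
T = 2π√(0.3648/(3.05 × 25.9 × 0.1860)) = 0.990 s.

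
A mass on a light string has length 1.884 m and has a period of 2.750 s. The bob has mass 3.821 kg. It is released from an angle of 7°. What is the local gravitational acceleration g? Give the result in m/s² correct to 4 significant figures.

9.835 m/s²

From T = 2π√(L/g), g = 4π²L/T² = 4π² × 1.884/2.7500² = 9.835 m/s².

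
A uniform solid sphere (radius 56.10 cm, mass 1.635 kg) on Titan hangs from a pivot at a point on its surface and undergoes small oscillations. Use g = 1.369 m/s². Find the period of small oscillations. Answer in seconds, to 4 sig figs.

4.759 s

I_cm = (2/5)mr² = 0.20583 kg·m². The pivot is at distance d = 0.5610 m from the centre of mass.
By the parallel-axis theorem, I = I_cm + md² = 0.20583 + 0.51457 = 0.72040 kg·m².
T = 2π√(I/(mgd)) = 2π√(0.72040/(1.635 × 1.369 × 0.5610)) = 4.759 s.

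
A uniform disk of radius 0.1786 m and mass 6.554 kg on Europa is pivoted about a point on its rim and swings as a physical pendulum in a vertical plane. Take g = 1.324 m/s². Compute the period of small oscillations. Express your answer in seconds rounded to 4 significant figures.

2.826 s

I_cm = ½mr² = 0.10453 kg·m². The pivot is at distance d = 0.1786 m from the centre of mass.
By the parallel-axis theorem, I = I_cm + md² = 0.10453 + 0.20906 = 0.31359 kg·m².
T = 2π√(I/(mgd)) = 2π√(0.31359/(6.554 × 1.324 × 0.1786)) = 2.826 s.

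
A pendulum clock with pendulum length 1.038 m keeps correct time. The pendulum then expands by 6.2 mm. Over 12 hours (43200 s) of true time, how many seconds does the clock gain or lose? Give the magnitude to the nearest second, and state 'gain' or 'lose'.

T ∝ √L, so T'/T = √(1.04420/1.038) = 1.00298.
In 43200 s of true time the clock registers 43200/1.00298 = 43071.6 s, so it loses 128 s.

lose 128 s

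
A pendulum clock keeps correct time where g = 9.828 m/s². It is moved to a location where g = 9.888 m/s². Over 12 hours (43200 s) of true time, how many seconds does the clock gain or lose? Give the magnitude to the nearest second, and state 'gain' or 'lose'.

The clock's period scales as T ∝ 1/√g, so T'/T = √(9.828/9.888) = 0.996961.
In 43200 s of true time the clock registers 43200/0.996961 = 43331.7 s, so it gains 132 s.

gain 132 s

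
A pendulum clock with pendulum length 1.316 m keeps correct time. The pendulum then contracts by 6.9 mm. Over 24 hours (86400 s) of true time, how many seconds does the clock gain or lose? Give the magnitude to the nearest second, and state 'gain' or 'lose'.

gain 227 s

T ∝ √L, so T'/T = √(1.30910/1.316) = 0.997375.
In 86400 s of true time the clock registers 86400/0.997375 = 86627.4 s, so it gains 227 s.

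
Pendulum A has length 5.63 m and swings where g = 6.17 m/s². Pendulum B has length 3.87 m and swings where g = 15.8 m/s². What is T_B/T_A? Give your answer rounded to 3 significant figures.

T = 2π√(L/g), so T_B/T_A = √((L_B/g_B)/(L_A/g_A)) = √((3.87/15.8)/(5.63/6.17)) = 0.518.

0.518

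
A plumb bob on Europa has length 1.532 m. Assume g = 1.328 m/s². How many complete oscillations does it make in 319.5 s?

T = 2π√(L/g) = 2π√(1.532/1.328) = 6.7485 s.
Number of complete oscillations = ⌊319.5/6.7485⌋ = ⌊47.344⌋ = 47.

47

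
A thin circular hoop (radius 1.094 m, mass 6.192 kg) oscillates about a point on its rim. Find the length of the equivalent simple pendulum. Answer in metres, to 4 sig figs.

2.188 m

The equivalent simple-pendulum length is L_eq = I/(md), where I is about the pivot and d = 1.0940 m.
I_cm = mR² = 7.4108 kg·m², so I = I_cm + md² = 7.4108 + 7.4108 = 14.822 kg·m².
L_eq = 14.822/(6.192 × 1.0940) = 2.188 m.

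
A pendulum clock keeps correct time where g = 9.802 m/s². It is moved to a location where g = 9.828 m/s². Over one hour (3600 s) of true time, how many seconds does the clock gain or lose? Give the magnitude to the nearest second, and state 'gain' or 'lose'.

The clock's period scales as T ∝ 1/√g, so T'/T = √(9.802/9.828) = 0.998676.
In 3600 s of true time the clock registers 3600/0.998676 = 3604.8 s, so it gains 5 s.

gain 5 s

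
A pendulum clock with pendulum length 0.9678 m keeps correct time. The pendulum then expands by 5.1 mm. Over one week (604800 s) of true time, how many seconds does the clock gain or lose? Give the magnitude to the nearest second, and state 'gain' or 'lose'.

lose 1587 s

T ∝ √L, so T'/T = √(0.97290/0.9678) = 1.00263.
In 604800 s of true time the clock registers 604800/1.00263 = 603212.7 s, so it loses 1587 s.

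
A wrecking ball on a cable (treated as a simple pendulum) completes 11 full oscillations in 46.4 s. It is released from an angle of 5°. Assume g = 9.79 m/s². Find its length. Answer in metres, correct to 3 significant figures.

4.41 m

T = 46.4/11 = 4.218 s.
From T = 2π√(L/g), L = gT²/(4π²) = 9.79 × 4.218²/(4π²) = 4.41 m.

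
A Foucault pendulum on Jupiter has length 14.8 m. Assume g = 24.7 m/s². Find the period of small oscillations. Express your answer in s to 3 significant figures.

T = 2π√(L/g) = 2π√(14.8/24.7) = 2π × 0.7741 = 4.86 s.

4.86 s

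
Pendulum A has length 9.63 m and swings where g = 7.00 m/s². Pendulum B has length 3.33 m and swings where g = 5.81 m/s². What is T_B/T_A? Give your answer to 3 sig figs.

T = 2π√(L/g), so T_B/T_A = √((L_B/g_B)/(L_A/g_A)) = √((3.33/5.81)/(9.63/7.00)) = 0.645.

0.645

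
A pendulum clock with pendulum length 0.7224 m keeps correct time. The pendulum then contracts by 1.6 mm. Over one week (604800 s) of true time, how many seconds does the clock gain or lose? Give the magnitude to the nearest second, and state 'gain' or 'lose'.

gain 671 s

T ∝ √L, so T'/T = √(0.72080/0.7224) = 0.998892.
In 604800 s of true time the clock registers 604800/0.998892 = 605470.9 s, so it gains 671 s.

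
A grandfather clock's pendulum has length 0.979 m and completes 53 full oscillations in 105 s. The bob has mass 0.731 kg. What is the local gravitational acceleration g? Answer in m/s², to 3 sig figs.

9.85 m/s²

T = 105/53 = 1.981 s.
From T = 2π√(L/g), g = 4π²L/T² = 4π² × 0.979/1.981² = 9.85 m/s².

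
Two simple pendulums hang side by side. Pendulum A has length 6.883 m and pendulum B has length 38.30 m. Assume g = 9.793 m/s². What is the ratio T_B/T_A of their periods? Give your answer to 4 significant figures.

T ∝ √L, so T_B/T_A = √(L_B/L_A) = √(38.30/6.883) = 2.359.

2.359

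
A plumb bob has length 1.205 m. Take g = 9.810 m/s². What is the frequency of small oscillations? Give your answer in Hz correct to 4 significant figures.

T = 2π√(L/g) = 2π√(1.205/9.810) = 2.2021 s, so f = 1/T = 0.4541 Hz.

0.4541 Hz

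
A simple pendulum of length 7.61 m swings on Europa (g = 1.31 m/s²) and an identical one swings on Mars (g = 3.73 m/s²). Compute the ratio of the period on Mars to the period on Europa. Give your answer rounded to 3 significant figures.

T ∝ 1/√g, so T₂/T₁ = √(g₁/g₂) = √(1.31/3.73) = 0.593.

0.593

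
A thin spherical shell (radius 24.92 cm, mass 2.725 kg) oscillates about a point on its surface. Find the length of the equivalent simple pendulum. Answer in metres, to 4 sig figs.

0.4153 m

The equivalent simple-pendulum length is L_eq = I/(md), where I is about the pivot and d = 0.24920 m.
I_cm = (2/3)mR² = 0.11282 kg·m², so I = I_cm + md² = 0.11282 + 0.16922 = 0.28204 kg·m².
L_eq = 0.28204/(2.725 × 0.24920) = 0.4153 m.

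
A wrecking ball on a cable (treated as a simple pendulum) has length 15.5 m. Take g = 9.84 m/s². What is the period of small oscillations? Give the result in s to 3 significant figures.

T = 2π√(L/g) = 2π√(15.5/9.84) = 2π × 1.255 = 7.89 s.

7.89 s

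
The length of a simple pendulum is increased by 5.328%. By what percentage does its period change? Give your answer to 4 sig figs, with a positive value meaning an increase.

T ∝ √L, so T'/T = √(1.0533) = 1.0263.
Percentage change in T = (1.0263 − 1) × 100% = 2.629%.

2.629%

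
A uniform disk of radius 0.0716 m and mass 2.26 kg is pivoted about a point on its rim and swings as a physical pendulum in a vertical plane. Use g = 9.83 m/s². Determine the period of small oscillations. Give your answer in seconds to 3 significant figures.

0.657 s

I_cm = ½mr² = 0.005793 kg·m². The pivot is at distance d = 0.0716 m from the centre of mass.
By the parallel-axis theorem, I = I_cm + md² = 0.005793 + 0.01159 = 0.01738 kg·m².
T = 2π√(I/(mgd)) = 2π√(0.01738/(2.26 × 9.83 × 0.0716)) = 0.657 s.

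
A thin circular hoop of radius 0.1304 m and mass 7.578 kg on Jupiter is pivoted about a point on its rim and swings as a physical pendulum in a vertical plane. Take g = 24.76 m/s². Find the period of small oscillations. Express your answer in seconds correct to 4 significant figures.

0.6448 s

I_cm = mr² = 0.12886 kg·m². The pivot is at distance d = 0.1304 m from the centre of mass.
By the parallel-axis theorem, I = I_cm + md² = 0.12886 + 0.12886 = 0.25772 kg·m².
T = 2π√(I/(mgd)) = 2π√(0.25772/(7.578 × 24.76 × 0.1304)) = 0.6448 s.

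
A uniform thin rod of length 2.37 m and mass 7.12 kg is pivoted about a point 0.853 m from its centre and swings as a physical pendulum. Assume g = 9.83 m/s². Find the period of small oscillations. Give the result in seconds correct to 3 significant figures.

2.37 s

For a physical pendulum T = 2π√(I/(mgd)), with d = 0.8530 m from pivot to centre of mass.
I_cm = mL²/12 = 7.12 × 2.37²/12 = 3.333 kg·m²; I = I_cm + md² = 3.333 + 7.12 × 0.8530² = 8.513 kg·m².
T = 2π√(8.513/(7.12 × 9.83 × 0.8530)) = 2.37 s.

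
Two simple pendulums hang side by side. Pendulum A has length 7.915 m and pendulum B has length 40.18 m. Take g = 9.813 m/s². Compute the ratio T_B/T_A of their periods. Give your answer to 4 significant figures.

T ∝ √L, so T_B/T_A = √(L_B/L_A) = √(40.18/7.915) = 2.253.

2.253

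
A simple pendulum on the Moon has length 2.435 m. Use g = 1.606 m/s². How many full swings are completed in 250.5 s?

T = 2π√(L/g) = 2π√(2.435/1.606) = 7.7367 s.
Number of complete oscillations = ⌊250.5/7.7367⌋ = ⌊32.378⌋ = 32.

32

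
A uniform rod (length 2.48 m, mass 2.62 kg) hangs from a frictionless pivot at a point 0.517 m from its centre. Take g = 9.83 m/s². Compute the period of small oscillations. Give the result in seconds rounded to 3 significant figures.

2.46 s

For a physical pendulum T = 2π√(I/(mgd)), with d = 0.5170 m from pivot to centre of mass.
I_cm = mL²/12 = 2.62 × 2.48²/12 = 1.343 kg·m²; I = I_cm + md² = 1.343 + 2.62 × 0.5170² = 2.043 kg·m².
T = 2π√(2.043/(2.62 × 9.83 × 0.5170)) = 2.46 s.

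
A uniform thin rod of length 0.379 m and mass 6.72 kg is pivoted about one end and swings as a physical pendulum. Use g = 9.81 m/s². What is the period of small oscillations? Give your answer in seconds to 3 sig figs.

1.01 s

For a physical pendulum T = 2π√(I/(mgd)), with d = 0.1895 m from pivot to centre of mass.
I_cm = mL²/12 = 6.72 × 0.379²/12 = 0.08044 kg·m²; I = I_cm + md² = 0.08044 + 6.72 × 0.1895² = 0.3218 kg·m².
T = 2π√(0.3218/(6.72 × 9.81 × 0.1895)) = 1.01 s.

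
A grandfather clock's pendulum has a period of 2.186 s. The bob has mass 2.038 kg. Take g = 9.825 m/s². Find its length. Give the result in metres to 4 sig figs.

1.189 m

From T = 2π√(L/g), L = gT²/(4π²) = 9.825 × 2.1860²/(4π²) = 1.189 m.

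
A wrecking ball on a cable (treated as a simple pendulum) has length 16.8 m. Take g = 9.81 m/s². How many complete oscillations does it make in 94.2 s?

T = 2π√(L/g) = 2π√(16.8/9.81) = 8.222 s.
Number of complete oscillations = ⌊94.2/8.222⌋ = ⌊11.46⌋ = 11.

11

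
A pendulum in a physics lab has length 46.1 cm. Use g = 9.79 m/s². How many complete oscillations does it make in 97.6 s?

T = 2π√(L/g) = 2π√(0.461/9.79) = 1.363 s.
Number of complete oscillations = ⌊97.6/1.363⌋ = ⌊71.58⌋ = 71.

71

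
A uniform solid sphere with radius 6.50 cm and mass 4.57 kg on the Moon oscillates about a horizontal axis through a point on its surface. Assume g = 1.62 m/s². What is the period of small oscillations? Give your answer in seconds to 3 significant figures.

1.49 s

I_cm = (2/5)mr² = 0.007723 kg·m². The pivot is at distance d = 0.0650 m from the centre of mass.
By the parallel-axis theorem, I = I_cm + md² = 0.007723 + 0.01931 = 0.02703 kg·m².
T = 2π√(I/(mgd)) = 2π√(0.02703/(4.57 × 1.62 × 0.0650)) = 1.49 s.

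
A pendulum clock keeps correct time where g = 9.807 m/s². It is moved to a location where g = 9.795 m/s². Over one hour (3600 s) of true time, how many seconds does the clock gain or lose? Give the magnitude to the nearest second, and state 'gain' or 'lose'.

lose 2 s

The clock's period scales as T ∝ 1/√g, so T'/T = √(9.807/9.795) = 1.00061.
In 3600 s of true time the clock registers 3600/1.00061 = 3597.8 s, so it loses 2 s.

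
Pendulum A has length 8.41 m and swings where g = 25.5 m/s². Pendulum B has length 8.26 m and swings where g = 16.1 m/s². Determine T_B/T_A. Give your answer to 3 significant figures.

1.25

T = 2π√(L/g), so T_B/T_A = √((L_B/g_B)/(L_A/g_A)) = √((8.26/16.1)/(8.41/25.5)) = 1.25.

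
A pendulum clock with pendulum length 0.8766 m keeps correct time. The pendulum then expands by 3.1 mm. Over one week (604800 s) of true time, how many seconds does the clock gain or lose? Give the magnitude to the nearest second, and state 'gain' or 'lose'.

T ∝ √L, so T'/T = √(0.87970/0.8766) = 1.00177.
In 604800 s of true time the clock registers 604800/1.00177 = 603733.4 s, so it loses 1067 s.

lose 1067 s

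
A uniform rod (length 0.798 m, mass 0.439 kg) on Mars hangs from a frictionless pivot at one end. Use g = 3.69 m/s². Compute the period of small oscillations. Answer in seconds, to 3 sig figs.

For a physical pendulum T = 2π√(I/(mgd)), with d = 0.3990 m from pivot to centre of mass.
I_cm = mL²/12 = 0.439 × 0.798²/12 = 0.02330 kg·m²; I = I_cm + md² = 0.02330 + 0.439 × 0.3990² = 0.09319 kg·m².
T = 2π√(0.09319/(0.439 × 3.69 × 0.3990)) = 2.39 s.

2.39 s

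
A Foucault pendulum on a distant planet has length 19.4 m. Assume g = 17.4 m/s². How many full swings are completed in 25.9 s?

3

T = 2π√(L/g) = 2π√(19.4/17.4) = 6.634 s.
Number of complete oscillations = ⌊25.9/6.634⌋ = ⌊3.904⌋ = 3.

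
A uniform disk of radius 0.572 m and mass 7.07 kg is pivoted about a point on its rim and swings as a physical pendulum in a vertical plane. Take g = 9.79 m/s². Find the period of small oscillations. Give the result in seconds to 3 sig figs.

1.86 s

I_cm = ½mr² = 1.157 kg·m². The pivot is at distance d = 0.572 m from the centre of mass.
By the parallel-axis theorem, I = I_cm + md² = 1.157 + 2.313 = 3.470 kg·m².
T = 2π√(I/(mgd)) = 2π√(3.470/(7.07 × 9.79 × 0.572)) = 1.86 s.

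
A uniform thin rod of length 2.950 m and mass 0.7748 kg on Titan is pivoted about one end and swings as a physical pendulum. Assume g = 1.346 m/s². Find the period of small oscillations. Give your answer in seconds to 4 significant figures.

7.595 s

For a physical pendulum T = 2π√(I/(mgd)), with d = 1.4750 m from pivot to centre of mass.
I_cm = mL²/12 = 0.7748 × 2.950²/12 = 0.56189 kg·m²; I = I_cm + md² = 0.56189 + 0.7748 × 1.4750² = 2.2476 kg·m².
T = 2π√(2.2476/(0.7748 × 1.346 × 1.4750)) = 7.595 s.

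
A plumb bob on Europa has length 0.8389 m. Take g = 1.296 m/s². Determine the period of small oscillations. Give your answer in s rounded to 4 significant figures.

T = 2π√(L/g) = 2π√(0.8389/1.296) = 2π × 0.80455 = 5.055 s.

5.055 s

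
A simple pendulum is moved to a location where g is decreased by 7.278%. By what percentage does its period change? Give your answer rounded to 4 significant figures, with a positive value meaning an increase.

3.851%

T ∝ 1/√g, so T'/T = 1/√(0.92722) = 1.0385.
Percentage change in T = (1.0385 − 1) × 100% = 3.851%.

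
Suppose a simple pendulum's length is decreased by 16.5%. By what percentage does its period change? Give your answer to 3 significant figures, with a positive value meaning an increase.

T ∝ √L, so T'/T = √(0.8350) = 0.9138.
Percentage change in T = (0.9138 − 1) × 100% = -8.62%.

-8.62%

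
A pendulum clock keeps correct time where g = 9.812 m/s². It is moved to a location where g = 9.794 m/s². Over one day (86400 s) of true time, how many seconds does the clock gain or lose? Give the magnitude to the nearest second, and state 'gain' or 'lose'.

The clock's period scales as T ∝ 1/√g, so T'/T = √(9.812/9.794) = 1.00092.
In 86400 s of true time the clock registers 86400/1.00092 = 86320.7 s, so it loses 79 s.

lose 79 s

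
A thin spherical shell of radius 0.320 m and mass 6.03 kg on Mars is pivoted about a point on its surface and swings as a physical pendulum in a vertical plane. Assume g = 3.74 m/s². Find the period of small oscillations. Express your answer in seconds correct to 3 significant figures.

2.37 s

I_cm = (2/3)mr² = 0.4116 kg·m². The pivot is at distance d = 0.320 m from the centre of mass.
By the parallel-axis theorem, I = I_cm + md² = 0.4116 + 0.6175 = 1.029 kg·m².
T = 2π√(I/(mgd)) = 2π√(1.029/(6.03 × 3.74 × 0.320)) = 2.37 s.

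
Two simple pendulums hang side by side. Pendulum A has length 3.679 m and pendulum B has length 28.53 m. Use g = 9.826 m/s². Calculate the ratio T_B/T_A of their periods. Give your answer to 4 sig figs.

T ∝ √L, so T_B/T_A = √(L_B/L_A) = √(28.53/3.679) = 2.785.

2.785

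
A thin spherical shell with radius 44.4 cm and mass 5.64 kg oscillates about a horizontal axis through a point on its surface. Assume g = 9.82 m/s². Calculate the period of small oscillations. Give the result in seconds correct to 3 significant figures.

1.72 s

I_cm = (2/3)mr² = 0.7412 kg·m². The pivot is at distance d = 0.444 m from the centre of mass.
By the parallel-axis theorem, I = I_cm + md² = 0.7412 + 1.112 = 1.853 kg·m².
T = 2π√(I/(mgd)) = 2π√(1.853/(5.64 × 9.82 × 0.444)) = 1.72 s.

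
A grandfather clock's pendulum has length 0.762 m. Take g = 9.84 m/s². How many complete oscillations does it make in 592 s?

T = 2π√(L/g) = 2π√(0.762/9.84) = 1.748 s.
Number of complete oscillations = ⌊592/1.748⌋ = ⌊338.6⌋ = 338.

338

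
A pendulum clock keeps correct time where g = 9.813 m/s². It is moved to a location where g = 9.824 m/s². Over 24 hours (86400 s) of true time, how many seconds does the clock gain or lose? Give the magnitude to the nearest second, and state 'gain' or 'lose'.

The clock's period scales as T ∝ 1/√g, so T'/T = √(9.813/9.824) = 0.999440.
In 86400 s of true time the clock registers 86400/0.999440 = 86448.4 s, so it gains 48 s.

gain 48 s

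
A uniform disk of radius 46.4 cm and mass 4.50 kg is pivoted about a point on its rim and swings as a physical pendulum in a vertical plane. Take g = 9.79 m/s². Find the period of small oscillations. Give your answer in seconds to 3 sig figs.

1.68 s

I_cm = ½mr² = 0.4844 kg·m². The pivot is at distance d = 0.464 m from the centre of mass.
By the parallel-axis theorem, I = I_cm + md² = 0.4844 + 0.9688 = 1.453 kg·m².
T = 2π√(I/(mgd)) = 2π√(1.453/(4.50 × 9.79 × 0.464)) = 1.68 s.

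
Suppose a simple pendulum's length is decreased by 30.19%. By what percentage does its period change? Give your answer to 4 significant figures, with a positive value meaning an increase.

-16.45%

T ∝ √L, so T'/T = √(0.69810) = 0.83552.
Percentage change in T = (0.83552 − 1) × 100% = -16.45%.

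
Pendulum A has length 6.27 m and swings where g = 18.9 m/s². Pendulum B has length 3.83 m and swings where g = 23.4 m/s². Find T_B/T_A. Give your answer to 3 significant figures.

T = 2π√(L/g), so T_B/T_A = √((L_B/g_B)/(L_A/g_A)) = √((3.83/23.4)/(6.27/18.9)) = 0.702.

0.702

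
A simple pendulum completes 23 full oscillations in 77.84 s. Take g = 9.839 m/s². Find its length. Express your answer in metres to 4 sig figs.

2.855 m

T = 77.84/23 = 3.3843 s.
From T = 2π√(L/g), L = gT²/(4π²) = 9.839 × 3.3843²/(4π²) = 2.855 m.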